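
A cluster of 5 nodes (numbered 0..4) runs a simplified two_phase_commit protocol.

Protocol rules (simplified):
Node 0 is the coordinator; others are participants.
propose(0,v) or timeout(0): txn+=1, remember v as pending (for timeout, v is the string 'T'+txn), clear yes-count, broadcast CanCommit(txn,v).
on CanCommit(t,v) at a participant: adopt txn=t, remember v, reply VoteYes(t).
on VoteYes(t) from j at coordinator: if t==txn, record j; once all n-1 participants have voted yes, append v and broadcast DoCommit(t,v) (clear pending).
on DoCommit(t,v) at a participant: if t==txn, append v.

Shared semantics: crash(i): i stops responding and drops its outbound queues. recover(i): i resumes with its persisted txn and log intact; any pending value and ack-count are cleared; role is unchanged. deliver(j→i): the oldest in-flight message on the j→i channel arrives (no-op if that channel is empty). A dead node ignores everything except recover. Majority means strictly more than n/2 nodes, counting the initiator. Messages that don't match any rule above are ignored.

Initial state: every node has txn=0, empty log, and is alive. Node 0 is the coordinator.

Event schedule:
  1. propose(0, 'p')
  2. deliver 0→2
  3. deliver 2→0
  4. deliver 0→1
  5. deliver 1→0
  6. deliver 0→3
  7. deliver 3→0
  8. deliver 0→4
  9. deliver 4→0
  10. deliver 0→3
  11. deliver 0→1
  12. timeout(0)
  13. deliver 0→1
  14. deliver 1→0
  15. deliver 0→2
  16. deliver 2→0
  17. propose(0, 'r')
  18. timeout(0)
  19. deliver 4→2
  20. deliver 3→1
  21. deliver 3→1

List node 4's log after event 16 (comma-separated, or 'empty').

empty

1. propose(0,'p'):  <0:coor t1 ->
2. deliver 0→2:  <2:part t1 ->
3. deliver 2→0:  nop
4. deliver 0→1:  <1:part t1 ->
5. deliver 1→0:  nop
6. deliver 0→3:  <3:part t1 ->
7. deliver 3→0:  nop
8. deliver 0→4:  <4:part t1 ->
9. deliver 4→0:  <0:coor t1 p>
10. deliver 0→3:  <3:part t1 p>
11. deliver 0→1:  <1:part t1 p>
12. timeout(0):  <0:coor t2 p>
13. deliver 0→1:  <1:part t2 p>
14. deliver 1→0:  nop
15. deliver 0→2:  <2:part t1 p>
16. deliver 2→0:  nop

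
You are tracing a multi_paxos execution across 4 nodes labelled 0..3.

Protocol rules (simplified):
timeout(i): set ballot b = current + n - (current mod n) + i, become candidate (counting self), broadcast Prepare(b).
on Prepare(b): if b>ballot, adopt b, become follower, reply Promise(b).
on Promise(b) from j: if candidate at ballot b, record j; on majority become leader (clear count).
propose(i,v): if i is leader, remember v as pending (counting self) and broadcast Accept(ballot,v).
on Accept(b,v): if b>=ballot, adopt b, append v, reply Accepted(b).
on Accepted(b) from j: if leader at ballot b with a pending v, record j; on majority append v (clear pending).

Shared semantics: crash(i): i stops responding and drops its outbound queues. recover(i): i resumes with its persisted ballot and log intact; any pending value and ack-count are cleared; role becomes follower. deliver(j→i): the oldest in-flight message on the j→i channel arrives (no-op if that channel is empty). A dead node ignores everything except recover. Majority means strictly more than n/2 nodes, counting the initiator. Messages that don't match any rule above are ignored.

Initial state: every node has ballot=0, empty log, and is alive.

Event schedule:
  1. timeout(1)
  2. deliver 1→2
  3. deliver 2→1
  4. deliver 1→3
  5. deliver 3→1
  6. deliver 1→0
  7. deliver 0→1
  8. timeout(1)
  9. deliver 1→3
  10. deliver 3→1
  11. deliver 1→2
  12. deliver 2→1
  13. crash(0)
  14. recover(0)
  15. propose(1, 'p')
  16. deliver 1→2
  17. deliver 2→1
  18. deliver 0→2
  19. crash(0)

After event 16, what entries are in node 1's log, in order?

1. timeout(1):  <1:cand b5 ->
2. deliver 1→2:  <2:foll b5 ->
3. deliver 2→1:  nop
4. deliver 1→3:  <3:foll b5 ->
5. deliver 3→1:  <1:lead b5 ->
6. deliver 1→0:  <0:foll b5 ->
7. deliver 0→1:  nop
8. timeout(1):  <1:cand b9 ->
9. deliver 1→3:  <3:foll b9 ->
10. deliver 3→1:  nop
11. deliver 1→2:  <2:foll b9 ->
12. deliver 2→1:  <1:lead b9 ->
13. crash(0):  <0:✗foll b5 ->
14. recover(0):  <0:foll b5 ->
15. propose(1,'p'):  nop
16. deliver 1→2:  <2:foll b9 p>

empty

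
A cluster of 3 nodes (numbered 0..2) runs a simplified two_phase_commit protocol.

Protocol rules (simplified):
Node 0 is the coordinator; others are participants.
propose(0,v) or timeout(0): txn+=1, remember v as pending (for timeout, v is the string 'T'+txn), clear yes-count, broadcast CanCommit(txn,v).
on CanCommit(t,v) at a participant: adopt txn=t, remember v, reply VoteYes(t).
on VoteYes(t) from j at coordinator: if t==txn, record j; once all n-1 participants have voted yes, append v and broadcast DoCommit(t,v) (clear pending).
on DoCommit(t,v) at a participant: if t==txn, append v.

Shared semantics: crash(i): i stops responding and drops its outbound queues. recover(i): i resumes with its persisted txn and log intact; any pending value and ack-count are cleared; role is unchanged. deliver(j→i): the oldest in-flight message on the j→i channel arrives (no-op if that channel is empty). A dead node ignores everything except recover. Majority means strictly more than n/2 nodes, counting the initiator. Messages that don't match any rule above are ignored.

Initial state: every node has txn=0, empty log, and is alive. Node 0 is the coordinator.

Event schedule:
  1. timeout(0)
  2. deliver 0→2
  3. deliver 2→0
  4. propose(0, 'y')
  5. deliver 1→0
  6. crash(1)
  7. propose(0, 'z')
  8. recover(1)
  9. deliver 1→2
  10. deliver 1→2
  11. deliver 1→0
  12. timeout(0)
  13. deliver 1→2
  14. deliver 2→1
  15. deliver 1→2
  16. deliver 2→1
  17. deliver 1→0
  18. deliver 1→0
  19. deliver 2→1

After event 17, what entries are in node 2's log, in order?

empty

after 1 — timeout(0): n0:coor/t1/[-]
after 2 — deliver 0→2: n2:part/t1/[-]
after 3 — deliver 2→0: ·
after 4 — propose(0,'y'): n0:coor/t2/[-]
after 5 — deliver 1→0: ·
after 6 — crash(1): n1:✗part/t0/[-]
after 7 — propose(0,'z'): n0:coor/t3/[-]
after 8 — recover(1): n1:part/t0/[-]
after 9 — deliver 1→2: ·
after 10 — deliver 1→2: ·
after 11 — deliver 1→0: ·
after 12 — timeout(0): n0:coor/t4/[-]
after 13 — deliver 1→2: ·
after 14 — deliver 2→1: ·
after 15 — deliver 1→2: ·
after 16 — deliver 2→1: ·
after 17 — deliver 1→0: ·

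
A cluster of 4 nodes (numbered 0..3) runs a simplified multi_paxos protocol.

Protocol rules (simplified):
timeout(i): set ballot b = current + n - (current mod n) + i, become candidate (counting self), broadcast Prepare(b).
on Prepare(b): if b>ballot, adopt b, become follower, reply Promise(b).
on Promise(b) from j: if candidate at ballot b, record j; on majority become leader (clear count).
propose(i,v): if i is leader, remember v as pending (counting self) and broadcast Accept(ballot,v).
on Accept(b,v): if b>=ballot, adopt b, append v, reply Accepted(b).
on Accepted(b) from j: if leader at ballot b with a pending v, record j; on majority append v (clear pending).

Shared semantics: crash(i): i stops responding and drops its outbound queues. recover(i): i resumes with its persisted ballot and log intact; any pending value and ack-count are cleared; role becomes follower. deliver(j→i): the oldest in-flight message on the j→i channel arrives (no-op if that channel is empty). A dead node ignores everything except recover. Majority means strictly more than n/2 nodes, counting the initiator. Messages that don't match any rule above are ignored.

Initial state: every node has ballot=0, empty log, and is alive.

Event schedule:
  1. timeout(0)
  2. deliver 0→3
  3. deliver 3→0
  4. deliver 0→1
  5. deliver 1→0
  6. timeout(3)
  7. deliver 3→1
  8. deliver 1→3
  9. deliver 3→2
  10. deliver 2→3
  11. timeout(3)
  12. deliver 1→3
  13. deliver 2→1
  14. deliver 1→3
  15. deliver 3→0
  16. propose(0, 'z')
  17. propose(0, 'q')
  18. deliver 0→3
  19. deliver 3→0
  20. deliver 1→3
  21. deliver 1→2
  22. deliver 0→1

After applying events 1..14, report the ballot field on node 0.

1. timeout(0):  <0:cand b4 ->
2. deliver 0→3:  <3:foll b4 ->
3. deliver 3→0:  nop
4. deliver 0→1:  <1:foll b4 ->
5. deliver 1→0:  <0:lead b4 ->
6. timeout(3):  <3:cand b11 ->
7. deliver 3→1:  <1:foll b11 ->
8. deliver 1→3:  nop
9. deliver 3→2:  <2:foll b11 ->
10. deliver 2→3:  <3:lead b11 ->
11. timeout(3):  <3:cand b15 ->
12. deliver 1→3:  nop
13. deliver 2→1:  nop
14. deliver 1→3:  nop

4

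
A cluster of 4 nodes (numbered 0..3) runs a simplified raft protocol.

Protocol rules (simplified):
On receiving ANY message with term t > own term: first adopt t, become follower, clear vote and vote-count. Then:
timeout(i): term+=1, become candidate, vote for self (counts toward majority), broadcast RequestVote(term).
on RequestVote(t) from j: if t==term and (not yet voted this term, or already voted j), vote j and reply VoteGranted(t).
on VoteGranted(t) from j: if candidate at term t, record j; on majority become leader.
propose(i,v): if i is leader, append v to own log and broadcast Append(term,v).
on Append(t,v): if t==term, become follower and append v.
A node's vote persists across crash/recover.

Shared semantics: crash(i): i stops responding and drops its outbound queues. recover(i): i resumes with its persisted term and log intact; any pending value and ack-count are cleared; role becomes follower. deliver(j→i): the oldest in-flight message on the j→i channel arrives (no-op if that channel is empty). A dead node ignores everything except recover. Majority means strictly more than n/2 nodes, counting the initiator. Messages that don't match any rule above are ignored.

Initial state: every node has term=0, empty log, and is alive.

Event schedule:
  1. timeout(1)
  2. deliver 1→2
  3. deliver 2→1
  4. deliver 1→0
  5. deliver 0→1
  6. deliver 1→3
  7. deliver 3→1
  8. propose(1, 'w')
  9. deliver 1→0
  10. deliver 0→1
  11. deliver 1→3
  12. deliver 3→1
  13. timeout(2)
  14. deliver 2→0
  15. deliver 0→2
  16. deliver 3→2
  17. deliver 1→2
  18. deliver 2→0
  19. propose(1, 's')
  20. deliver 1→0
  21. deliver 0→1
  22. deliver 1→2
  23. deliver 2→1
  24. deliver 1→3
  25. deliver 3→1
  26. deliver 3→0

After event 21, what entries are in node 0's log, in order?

w

step 1 timeout(1): 1={cand,t=1,log=-}
step 2 deliver 1→2: 2={foll,t=1,log=-}
step 3 deliver 2→1: —
step 4 deliver 1→0: 0={foll,t=1,log=-}
step 5 deliver 0→1: 1={lead,t=1,log=-}
step 6 deliver 1→3: 3={foll,t=1,log=-}
step 7 deliver 3→1: —
step 8 propose(1,'w'): 1={lead,t=1,log=w}
step 9 deliver 1→0: 0={foll,t=1,log=w}
step 10 deliver 0→1: —
step 11 deliver 1→3: 3={foll,t=1,log=w}
step 12 deliver 3→1: —
step 13 timeout(2): 2={cand,t=2,log=-}
step 14 deliver 2→0: 0={foll,t=2,log=w}
step 15 deliver 0→2: —
step 16 deliver 3→2: —
step 17 deliver 1→2: —
step 18 deliver 2→0: —
step 19 propose(1,'s'): 1={lead,t=1,log=w,s}
step 20 deliver 1→0: —
step 21 deliver 0→1: —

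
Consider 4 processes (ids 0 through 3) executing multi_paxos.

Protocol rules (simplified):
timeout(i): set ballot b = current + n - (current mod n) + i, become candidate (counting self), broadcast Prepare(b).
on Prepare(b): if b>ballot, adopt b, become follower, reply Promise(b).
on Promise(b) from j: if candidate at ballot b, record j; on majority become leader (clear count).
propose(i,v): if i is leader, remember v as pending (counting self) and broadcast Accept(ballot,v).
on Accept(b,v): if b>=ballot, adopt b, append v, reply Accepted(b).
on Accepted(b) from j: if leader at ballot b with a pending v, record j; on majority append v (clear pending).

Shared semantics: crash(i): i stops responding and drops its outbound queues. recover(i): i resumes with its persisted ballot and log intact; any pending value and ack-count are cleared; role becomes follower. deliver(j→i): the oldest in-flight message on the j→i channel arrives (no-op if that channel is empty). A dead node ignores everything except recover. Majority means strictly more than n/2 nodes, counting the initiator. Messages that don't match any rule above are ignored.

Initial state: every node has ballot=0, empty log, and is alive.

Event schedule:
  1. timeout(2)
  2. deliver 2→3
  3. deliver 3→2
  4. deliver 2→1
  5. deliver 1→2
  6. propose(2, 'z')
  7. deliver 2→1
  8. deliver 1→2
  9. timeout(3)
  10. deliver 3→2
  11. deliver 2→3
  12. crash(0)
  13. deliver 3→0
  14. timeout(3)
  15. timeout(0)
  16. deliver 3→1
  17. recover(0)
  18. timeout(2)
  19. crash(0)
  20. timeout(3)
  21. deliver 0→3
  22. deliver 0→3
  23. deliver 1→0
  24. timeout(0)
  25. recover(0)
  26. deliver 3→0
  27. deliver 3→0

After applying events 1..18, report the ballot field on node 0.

0

[1] timeout(2) → N2(cand b6 [-])
[2] deliver 2→3 → N3(foll b6 [-])
[3] deliver 3→2 → ∅
[4] deliver 2→1 → N1(foll b6 [-])
[5] deliver 1→2 → N2(lead b6 [-])
[6] propose(2,'z') → ∅
[7] deliver 2→1 → N1(foll b6 [z])
[8] deliver 1→2 → ∅
[9] timeout(3) → N3(cand b11 [-])
[10] deliver 3→2 → N2(foll b11 [-])
[11] deliver 2→3 → ∅
[12] crash(0) → N0(✗foll b0 [-])
[13] deliver 3→0 → ∅
[14] timeout(3) → N3(cand b15 [-])
[15] timeout(0) → ∅
[16] deliver 3→1 → N1(foll b11 [z])
[17] recover(0) → N0(foll b0 [-])
[18] timeout(2) → N2(cand b14 [-])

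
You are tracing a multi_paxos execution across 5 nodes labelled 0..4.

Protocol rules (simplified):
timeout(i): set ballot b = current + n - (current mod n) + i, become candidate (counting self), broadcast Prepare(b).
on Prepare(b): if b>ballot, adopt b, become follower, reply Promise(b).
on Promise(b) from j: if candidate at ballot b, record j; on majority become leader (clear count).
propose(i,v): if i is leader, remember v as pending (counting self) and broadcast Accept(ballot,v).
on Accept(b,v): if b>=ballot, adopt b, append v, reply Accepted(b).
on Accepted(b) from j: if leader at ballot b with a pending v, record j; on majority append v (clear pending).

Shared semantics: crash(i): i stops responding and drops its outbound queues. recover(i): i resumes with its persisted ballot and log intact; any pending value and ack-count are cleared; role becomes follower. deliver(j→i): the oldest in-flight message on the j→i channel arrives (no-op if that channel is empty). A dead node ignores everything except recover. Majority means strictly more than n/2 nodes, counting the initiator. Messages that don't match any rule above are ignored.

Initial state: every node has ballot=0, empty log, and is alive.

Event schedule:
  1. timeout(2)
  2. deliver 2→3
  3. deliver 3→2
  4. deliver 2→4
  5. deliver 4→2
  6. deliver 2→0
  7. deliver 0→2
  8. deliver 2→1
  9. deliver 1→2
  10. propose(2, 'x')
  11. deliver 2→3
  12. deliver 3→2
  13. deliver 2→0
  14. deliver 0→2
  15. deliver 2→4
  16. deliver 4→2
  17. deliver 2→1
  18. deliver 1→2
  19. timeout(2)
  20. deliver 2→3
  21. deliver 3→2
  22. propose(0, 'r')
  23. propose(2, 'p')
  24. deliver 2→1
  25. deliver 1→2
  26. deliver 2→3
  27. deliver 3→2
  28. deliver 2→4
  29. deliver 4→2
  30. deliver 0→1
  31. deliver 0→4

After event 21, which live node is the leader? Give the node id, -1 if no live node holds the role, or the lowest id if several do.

-1

[1] timeout(2) → N2(cand b7 [-])
[2] deliver 2→3 → N3(foll b7 [-])
[3] deliver 3→2 → ∅
[4] deliver 2→4 → N4(foll b7 [-])
[5] deliver 4→2 → N2(lead b7 [-])
[6] deliver 2→0 → N0(foll b7 [-])
[7] deliver 0→2 → ∅
[8] deliver 2→1 → N1(foll b7 [-])
[9] deliver 1→2 → ∅
[10] propose(2,'x') → ∅
[11] deliver 2→3 → N3(foll b7 [x])
[12] deliver 3→2 → ∅
[13] deliver 2→0 → N0(foll b7 [x])
[14] deliver 0→2 → N2(lead b7 [x])
[15] deliver 2→4 → N4(foll b7 [x])
[16] deliver 4→2 → ∅
[17] deliver 2→1 → N1(foll b7 [x])
[18] deliver 1→2 → ∅
[19] timeout(2) → N2(cand b12 [x])
[20] deliver 2→3 → N3(foll b12 [x])
[21] deliver 3→2 → ∅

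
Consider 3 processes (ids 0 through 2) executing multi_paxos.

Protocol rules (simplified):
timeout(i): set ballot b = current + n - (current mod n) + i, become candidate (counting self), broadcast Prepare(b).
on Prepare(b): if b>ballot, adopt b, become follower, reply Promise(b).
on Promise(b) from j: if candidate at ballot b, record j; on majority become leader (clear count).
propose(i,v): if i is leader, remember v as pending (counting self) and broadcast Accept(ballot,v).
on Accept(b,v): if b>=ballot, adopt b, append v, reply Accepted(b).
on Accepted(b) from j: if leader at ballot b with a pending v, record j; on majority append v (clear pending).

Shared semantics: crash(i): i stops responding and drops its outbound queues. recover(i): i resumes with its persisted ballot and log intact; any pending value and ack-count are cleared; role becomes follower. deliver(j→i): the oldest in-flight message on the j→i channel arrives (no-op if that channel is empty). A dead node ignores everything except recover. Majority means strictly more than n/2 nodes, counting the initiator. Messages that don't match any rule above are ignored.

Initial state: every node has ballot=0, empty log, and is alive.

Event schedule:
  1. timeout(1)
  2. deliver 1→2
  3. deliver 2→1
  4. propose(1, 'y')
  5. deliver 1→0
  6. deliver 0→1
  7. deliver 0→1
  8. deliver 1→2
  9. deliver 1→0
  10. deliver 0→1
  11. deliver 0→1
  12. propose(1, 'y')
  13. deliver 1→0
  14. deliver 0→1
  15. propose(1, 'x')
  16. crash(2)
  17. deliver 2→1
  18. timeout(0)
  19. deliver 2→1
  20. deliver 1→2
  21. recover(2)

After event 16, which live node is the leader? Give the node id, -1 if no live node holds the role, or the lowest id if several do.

[1] timeout(1) → N1(cand b4 [-])
[2] deliver 1→2 → N2(foll b4 [-])
[3] deliver 2→1 → N1(lead b4 [-])
[4] propose(1,'y') → ∅
[5] deliver 1→0 → N0(foll b4 [-])
[6] deliver 0→1 → ∅
[7] deliver 0→1 → ∅
[8] deliver 1→2 → N2(foll b4 [y])
[9] deliver 1→0 → N0(foll b4 [y])
[10] deliver 0→1 → N1(lead b4 [y])
[11] deliver 0→1 → ∅
[12] propose(1,'y') → ∅
[13] deliver 1→0 → N0(foll b4 [y,y])
[14] deliver 0→1 → N1(lead b4 [y,y])
[15] propose(1,'x') → ∅
[16] crash(2) → N2(✗foll b4 [y])

1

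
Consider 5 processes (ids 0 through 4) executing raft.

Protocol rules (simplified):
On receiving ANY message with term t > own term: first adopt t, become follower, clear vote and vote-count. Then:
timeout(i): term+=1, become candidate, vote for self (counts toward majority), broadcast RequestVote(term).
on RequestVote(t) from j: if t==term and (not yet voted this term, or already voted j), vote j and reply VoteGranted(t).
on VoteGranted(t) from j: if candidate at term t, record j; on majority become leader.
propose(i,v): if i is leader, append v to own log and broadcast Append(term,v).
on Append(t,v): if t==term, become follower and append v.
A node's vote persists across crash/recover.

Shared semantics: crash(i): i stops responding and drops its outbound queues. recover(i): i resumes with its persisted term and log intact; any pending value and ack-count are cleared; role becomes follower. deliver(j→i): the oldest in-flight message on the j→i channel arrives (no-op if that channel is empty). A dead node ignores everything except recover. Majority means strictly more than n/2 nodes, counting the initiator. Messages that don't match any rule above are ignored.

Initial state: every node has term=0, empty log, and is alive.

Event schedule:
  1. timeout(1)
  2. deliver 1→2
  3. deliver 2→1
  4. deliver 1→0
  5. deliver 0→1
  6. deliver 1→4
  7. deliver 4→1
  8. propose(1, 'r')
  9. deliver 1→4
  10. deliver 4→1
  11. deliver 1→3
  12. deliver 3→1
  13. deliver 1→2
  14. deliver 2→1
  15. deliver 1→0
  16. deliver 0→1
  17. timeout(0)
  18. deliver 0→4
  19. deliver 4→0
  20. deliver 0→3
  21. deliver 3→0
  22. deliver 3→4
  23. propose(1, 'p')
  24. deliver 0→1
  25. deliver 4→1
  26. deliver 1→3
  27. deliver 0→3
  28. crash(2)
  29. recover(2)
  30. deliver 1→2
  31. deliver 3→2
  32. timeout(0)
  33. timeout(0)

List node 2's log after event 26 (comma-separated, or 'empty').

step 1 timeout(1): 1={cand,t=1,log=-}
step 2 deliver 1→2: 2={foll,t=1,log=-}
step 3 deliver 2→1: —
step 4 deliver 1→0: 0={foll,t=1,log=-}
step 5 deliver 0→1: 1={lead,t=1,log=-}
step 6 deliver 1→4: 4={foll,t=1,log=-}
step 7 deliver 4→1: —
step 8 propose(1,'r'): 1={lead,t=1,log=r}
step 9 deliver 1→4: 4={foll,t=1,log=r}
step 10 deliver 4→1: —
step 11 deliver 1→3: 3={foll,t=1,log=-}
step 12 deliver 3→1: —
step 13 deliver 1→2: 2={foll,t=1,log=r}
step 14 deliver 2→1: —
step 15 deliver 1→0: 0={foll,t=1,log=r}
step 16 deliver 0→1: —
step 17 timeout(0): 0={cand,t=2,log=r}
step 18 deliver 0→4: 4={foll,t=2,log=r}
step 19 deliver 4→0: —
step 20 deliver 0→3: 3={foll,t=2,log=-}
step 21 deliver 3→0: 0={lead,t=2,log=r}
step 22 deliver 3→4: —
step 23 propose(1,'p'): 1={lead,t=1,log=r,p}
step 24 deliver 0→1: 1={foll,t=2,log=r,p}
step 25 deliver 4→1: —
step 26 deliver 1→3: —

r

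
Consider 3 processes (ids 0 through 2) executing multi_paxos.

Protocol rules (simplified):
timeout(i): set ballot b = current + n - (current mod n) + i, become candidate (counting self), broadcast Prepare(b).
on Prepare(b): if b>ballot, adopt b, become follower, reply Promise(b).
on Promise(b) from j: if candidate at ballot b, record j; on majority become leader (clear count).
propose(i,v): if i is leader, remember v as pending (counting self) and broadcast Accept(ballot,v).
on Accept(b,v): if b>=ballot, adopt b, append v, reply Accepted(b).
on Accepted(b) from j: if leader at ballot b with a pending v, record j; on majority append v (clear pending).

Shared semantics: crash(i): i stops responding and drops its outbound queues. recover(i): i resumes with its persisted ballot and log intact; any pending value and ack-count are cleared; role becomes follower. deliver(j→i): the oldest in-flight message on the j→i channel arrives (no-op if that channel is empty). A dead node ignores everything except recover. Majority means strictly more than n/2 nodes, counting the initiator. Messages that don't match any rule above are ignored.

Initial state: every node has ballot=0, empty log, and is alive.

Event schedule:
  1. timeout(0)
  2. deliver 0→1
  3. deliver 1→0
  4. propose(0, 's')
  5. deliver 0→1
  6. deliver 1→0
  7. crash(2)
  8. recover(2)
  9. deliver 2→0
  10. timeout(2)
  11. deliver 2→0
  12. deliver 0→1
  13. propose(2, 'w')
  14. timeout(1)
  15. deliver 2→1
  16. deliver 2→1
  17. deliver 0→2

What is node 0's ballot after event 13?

5

step 1 timeout(0): 0={cand,b=3,log=-}
step 2 deliver 0→1: 1={foll,b=3,log=-}
step 3 deliver 1→0: 0={lead,b=3,log=-}
step 4 propose(0,'s'): —
step 5 deliver 0→1: 1={foll,b=3,log=s}
step 6 deliver 1→0: 0={lead,b=3,log=s}
step 7 crash(2): 2={✗foll,b=0,log=-}
step 8 recover(2): 2={foll,b=0,log=-}
step 9 deliver 2→0: —
step 10 timeout(2): 2={cand,b=5,log=-}
step 11 deliver 2→0: 0={foll,b=5,log=s}
step 12 deliver 0→1: —
step 13 propose(2,'w'): —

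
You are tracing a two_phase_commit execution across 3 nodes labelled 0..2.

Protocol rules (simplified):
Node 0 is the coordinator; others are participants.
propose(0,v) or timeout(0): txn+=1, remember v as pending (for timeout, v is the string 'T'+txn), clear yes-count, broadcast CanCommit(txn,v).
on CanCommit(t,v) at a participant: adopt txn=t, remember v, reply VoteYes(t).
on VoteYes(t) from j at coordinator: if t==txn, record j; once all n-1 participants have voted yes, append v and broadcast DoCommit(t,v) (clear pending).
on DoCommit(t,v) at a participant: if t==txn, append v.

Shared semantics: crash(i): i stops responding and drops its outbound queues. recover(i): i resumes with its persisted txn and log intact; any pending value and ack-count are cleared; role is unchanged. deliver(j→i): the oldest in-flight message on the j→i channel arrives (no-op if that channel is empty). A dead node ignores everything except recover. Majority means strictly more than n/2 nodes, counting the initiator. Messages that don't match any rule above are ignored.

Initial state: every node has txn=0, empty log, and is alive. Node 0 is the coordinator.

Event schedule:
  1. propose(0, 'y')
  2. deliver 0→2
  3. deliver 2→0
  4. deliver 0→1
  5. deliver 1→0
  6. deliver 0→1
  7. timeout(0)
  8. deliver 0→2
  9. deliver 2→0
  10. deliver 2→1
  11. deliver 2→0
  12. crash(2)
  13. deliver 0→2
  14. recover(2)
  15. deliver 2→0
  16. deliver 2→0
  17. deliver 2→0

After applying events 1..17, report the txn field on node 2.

1

step 1 propose(0,'y'): 0={coor,t=1,log=-}
step 2 deliver 0→2: 2={part,t=1,log=-}
step 3 deliver 2→0: —
step 4 deliver 0→1: 1={part,t=1,log=-}
step 5 deliver 1→0: 0={coor,t=1,log=y}
step 6 deliver 0→1: 1={part,t=1,log=y}
step 7 timeout(0): 0={coor,t=2,log=y}
step 8 deliver 0→2: 2={part,t=1,log=y}
step 9 deliver 2→0: —
step 10 deliver 2→1: —
step 11 deliver 2→0: —
step 12 crash(2): 2={✗part,t=1,log=y}
step 13 deliver 0→2: —
step 14 recover(2): 2={part,t=1,log=y}
step 15 deliver 2→0: —
step 16 deliver 2→0: —
step 17 deliver 2→0: —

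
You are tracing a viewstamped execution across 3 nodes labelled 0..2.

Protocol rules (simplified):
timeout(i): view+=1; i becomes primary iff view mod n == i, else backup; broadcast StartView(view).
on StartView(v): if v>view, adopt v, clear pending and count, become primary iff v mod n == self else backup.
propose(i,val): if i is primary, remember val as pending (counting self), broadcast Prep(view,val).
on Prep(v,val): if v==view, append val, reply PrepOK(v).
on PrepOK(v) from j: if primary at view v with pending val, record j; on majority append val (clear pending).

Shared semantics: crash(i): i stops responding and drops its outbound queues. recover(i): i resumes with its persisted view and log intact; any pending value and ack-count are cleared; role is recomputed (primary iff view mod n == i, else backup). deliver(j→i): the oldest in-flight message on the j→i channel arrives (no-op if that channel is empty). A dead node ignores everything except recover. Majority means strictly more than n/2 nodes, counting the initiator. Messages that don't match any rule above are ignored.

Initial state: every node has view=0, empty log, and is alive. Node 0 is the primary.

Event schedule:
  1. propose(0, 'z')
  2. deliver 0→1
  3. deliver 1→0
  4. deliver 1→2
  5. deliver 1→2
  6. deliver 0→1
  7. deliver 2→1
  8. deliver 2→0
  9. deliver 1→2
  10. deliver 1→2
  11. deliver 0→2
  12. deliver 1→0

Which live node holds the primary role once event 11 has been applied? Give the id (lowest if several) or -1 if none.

0

after 1 — propose(0,'z'): ·
after 2 — deliver 0→1: n1:back/v0/[z]
after 3 — deliver 1→0: n0:prim/v0/[z]
after 4 — deliver 1→2: ·
after 5 — deliver 1→2: ·
after 6 — deliver 0→1: ·
after 7 — deliver 2→1: ·
after 8 — deliver 2→0: ·
after 9 — deliver 1→2: ·
after 10 — deliver 1→2: ·
after 11 — deliver 0→2: n2:back/v0/[z]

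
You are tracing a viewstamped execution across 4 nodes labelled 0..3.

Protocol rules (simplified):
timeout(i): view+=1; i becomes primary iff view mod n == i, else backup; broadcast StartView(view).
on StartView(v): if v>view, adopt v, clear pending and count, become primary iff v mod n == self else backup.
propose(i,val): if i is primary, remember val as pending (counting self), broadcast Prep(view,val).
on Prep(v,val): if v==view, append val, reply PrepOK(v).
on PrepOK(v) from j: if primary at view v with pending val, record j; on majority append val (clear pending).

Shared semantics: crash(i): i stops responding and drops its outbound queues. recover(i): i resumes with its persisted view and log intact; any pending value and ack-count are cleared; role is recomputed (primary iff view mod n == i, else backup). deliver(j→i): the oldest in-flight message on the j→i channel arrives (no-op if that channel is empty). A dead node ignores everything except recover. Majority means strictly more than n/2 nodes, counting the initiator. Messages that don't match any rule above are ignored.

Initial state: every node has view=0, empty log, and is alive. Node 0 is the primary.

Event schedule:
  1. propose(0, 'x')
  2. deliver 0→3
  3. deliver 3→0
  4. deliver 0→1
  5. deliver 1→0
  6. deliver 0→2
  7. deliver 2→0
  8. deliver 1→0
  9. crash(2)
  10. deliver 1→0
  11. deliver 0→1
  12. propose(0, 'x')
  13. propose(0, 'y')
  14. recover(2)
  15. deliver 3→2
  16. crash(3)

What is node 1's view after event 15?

e1 propose(0,'x'): ·
e2 deliver 0→3: 3[back,v=0,x]
e3 deliver 3→0: ·
e4 deliver 0→1: 1[back,v=0,x]
e5 deliver 1→0: 0[prim,v=0,x]
e6 deliver 0→2: 2[back,v=0,x]
e7 deliver 2→0: ·
e8 deliver 1→0: ·
e9 crash(2): 2[✗back,v=0,x]
e10 deliver 1→0: ·
e11 deliver 0→1: ·
e12 propose(0,'x'): ·
e13 propose(0,'y'): ·
e14 recover(2): 2[back,v=0,x]
e15 deliver 3→2: ·

0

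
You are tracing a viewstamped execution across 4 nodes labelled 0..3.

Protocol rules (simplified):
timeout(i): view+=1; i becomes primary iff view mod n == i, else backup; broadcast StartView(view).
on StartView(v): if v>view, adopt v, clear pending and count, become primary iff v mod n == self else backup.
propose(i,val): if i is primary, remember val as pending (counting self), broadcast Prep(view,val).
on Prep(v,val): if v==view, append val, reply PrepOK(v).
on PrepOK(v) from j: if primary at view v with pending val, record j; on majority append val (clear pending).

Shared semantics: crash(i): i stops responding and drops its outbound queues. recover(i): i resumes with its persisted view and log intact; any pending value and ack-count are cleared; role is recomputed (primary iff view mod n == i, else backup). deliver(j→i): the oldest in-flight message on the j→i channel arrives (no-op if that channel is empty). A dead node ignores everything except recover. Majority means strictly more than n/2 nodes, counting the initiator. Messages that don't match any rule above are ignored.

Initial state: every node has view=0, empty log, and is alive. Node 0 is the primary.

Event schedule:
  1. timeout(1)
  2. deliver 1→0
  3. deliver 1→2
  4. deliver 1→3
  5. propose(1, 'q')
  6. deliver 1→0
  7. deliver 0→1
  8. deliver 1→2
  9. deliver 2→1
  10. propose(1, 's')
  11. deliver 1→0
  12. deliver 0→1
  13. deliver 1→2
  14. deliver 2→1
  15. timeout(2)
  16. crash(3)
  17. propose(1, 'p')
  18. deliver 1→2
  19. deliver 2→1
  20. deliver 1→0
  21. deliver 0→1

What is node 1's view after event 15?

step 1 timeout(1): 1={prim,v=1,log=-}
step 2 deliver 1→0: 0={back,v=1,log=-}
step 3 deliver 1→2: 2={back,v=1,log=-}
step 4 deliver 1→3: 3={back,v=1,log=-}
step 5 propose(1,'q'): —
step 6 deliver 1→0: 0={back,v=1,log=q}
step 7 deliver 0→1: —
step 8 deliver 1→2: 2={back,v=1,log=q}
step 9 deliver 2→1: 1={prim,v=1,log=q}
step 10 propose(1,'s'): —
step 11 deliver 1→0: 0={back,v=1,log=q,s}
step 12 deliver 0→1: —
step 13 deliver 1→2: 2={back,v=1,log=q,s}
step 14 deliver 2→1: 1={prim,v=1,log=q,s}
step 15 timeout(2): 2={prim,v=2,log=q,s}

1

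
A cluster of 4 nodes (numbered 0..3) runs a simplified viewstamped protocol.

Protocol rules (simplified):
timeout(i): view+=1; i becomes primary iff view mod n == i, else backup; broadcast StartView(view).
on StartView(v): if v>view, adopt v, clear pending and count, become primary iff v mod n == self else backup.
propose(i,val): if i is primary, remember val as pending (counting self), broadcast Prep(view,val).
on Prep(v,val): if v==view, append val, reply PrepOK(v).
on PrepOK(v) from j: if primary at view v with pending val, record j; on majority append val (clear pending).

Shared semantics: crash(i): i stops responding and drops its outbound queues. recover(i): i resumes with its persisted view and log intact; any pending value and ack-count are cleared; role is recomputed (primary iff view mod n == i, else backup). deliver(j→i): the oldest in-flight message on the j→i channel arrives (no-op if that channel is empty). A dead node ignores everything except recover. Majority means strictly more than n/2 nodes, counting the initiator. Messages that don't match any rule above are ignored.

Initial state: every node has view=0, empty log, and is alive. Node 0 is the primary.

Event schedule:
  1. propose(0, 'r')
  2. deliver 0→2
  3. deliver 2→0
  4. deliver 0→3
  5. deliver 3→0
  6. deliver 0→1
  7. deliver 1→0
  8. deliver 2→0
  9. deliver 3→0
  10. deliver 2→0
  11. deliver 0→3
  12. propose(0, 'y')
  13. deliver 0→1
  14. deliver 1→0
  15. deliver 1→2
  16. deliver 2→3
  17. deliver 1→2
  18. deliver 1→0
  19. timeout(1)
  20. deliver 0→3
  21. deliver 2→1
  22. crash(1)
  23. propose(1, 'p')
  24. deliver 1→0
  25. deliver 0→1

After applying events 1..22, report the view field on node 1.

[1] propose(0,'r') → ∅
[2] deliver 0→2 → N2(back v0 [r])
[3] deliver 2→0 → ∅
[4] deliver 0→3 → N3(back v0 [r])
[5] deliver 3→0 → N0(prim v0 [r])
[6] deliver 0→1 → N1(back v0 [r])
[7] deliver 1→0 → ∅
[8] deliver 2→0 → ∅
[9] deliver 3→0 → ∅
[10] deliver 2→0 → ∅
[11] deliver 0→3 → ∅
[12] propose(0,'y') → ∅
[13] deliver 0→1 → N1(back v0 [r,y])
[14] deliver 1→0 → ∅
[15] deliver 1→2 → ∅
[16] deliver 2→3 → ∅
[17] deliver 1→2 → ∅
[18] deliver 1→0 → ∅
[19] timeout(1) → N1(prim v1 [r,y])
[20] deliver 0→3 → N3(back v0 [r,y])
[21] deliver 2→1 → ∅
[22] crash(1) → N1(✗prim v1 [r,y])

1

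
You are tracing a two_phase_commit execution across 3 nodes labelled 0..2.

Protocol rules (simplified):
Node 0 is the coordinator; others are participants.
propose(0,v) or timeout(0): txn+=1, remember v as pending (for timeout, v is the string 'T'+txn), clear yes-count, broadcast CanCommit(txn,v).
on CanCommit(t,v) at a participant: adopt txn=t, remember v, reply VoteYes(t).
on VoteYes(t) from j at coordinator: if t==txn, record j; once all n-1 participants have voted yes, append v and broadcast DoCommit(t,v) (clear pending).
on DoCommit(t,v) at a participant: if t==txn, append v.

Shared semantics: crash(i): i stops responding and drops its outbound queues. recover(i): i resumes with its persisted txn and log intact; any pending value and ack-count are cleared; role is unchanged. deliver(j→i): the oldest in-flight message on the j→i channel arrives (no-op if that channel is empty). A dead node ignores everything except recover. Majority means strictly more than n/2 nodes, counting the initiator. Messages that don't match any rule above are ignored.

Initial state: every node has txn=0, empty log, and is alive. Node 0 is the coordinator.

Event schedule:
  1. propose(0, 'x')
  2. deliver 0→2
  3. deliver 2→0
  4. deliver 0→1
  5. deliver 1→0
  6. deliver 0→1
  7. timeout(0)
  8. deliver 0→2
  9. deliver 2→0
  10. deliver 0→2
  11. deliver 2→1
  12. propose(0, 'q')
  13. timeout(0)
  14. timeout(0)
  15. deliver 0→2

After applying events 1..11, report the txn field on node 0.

2

step 1 propose(0,'x'): 0={coor,t=1,log=-}
step 2 deliver 0→2: 2={part,t=1,log=-}
step 3 deliver 2→0: —
step 4 deliver 0→1: 1={part,t=1,log=-}
step 5 deliver 1→0: 0={coor,t=1,log=x}
step 6 deliver 0→1: 1={part,t=1,log=x}
step 7 timeout(0): 0={coor,t=2,log=x}
step 8 deliver 0→2: 2={part,t=1,log=x}
step 9 deliver 2→0: —
step 10 deliver 0→2: 2={part,t=2,log=x}
step 11 deliver 2→1: —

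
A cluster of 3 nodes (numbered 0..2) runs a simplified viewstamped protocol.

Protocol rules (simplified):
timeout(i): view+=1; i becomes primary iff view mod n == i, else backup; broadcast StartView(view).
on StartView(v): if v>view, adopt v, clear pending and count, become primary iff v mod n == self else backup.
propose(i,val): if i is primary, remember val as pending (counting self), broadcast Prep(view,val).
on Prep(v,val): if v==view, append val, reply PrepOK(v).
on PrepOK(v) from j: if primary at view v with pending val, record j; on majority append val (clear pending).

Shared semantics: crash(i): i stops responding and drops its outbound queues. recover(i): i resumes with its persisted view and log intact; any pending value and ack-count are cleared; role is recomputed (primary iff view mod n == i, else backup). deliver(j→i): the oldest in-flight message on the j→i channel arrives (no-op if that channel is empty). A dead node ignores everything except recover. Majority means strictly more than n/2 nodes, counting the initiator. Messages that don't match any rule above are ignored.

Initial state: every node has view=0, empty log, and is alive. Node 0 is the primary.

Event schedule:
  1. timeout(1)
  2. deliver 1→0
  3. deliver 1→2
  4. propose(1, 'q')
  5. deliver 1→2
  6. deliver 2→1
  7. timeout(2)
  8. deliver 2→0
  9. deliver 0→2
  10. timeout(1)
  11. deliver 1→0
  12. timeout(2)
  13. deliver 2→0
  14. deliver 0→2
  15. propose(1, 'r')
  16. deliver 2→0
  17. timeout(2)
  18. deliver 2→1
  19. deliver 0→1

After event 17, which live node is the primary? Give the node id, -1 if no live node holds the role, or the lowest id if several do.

0

step 1 timeout(1): 1={prim,v=1,log=-}
step 2 deliver 1→0: 0={back,v=1,log=-}
step 3 deliver 1→2: 2={back,v=1,log=-}
step 4 propose(1,'q'): —
step 5 deliver 1→2: 2={back,v=1,log=q}
step 6 deliver 2→1: 1={prim,v=1,log=q}
step 7 timeout(2): 2={prim,v=2,log=q}
step 8 deliver 2→0: 0={back,v=2,log=-}
step 9 deliver 0→2: —
step 10 timeout(1): 1={back,v=2,log=q}
step 11 deliver 1→0: —
step 12 timeout(2): 2={back,v=3,log=q}
step 13 deliver 2→0: 0={prim,v=3,log=-}
step 14 deliver 0→2: —
step 15 propose(1,'r'): —
step 16 deliver 2→0: —
step 17 timeout(2): 2={back,v=4,log=q}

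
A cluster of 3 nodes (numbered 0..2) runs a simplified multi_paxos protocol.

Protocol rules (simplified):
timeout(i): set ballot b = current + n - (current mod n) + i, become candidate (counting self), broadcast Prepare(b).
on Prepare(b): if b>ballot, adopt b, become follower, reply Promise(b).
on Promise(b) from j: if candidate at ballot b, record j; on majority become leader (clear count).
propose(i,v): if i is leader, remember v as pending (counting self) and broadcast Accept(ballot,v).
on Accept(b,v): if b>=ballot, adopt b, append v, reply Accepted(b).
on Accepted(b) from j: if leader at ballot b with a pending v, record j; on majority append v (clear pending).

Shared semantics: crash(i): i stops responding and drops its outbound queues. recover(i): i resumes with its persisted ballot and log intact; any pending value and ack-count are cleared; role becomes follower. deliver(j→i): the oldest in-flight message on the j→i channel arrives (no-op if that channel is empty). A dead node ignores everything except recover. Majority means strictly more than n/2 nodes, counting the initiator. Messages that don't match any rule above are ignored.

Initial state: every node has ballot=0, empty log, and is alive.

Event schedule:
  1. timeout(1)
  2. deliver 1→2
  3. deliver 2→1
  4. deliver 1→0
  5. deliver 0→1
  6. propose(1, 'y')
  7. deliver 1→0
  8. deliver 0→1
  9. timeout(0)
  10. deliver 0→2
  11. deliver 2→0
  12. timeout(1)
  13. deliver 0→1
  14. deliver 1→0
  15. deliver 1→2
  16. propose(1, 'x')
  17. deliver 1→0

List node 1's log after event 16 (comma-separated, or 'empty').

after 1 — timeout(1): n1:cand/b4/[-]
after 2 — deliver 1→2: n2:foll/b4/[-]
after 3 — deliver 2→1: n1:lead/b4/[-]
after 4 — deliver 1→0: n0:foll/b4/[-]
after 5 — deliver 0→1: ·
after 6 — propose(1,'y'): ·
after 7 — deliver 1→0: n0:foll/b4/[y]
after 8 — deliver 0→1: n1:lead/b4/[y]
after 9 — timeout(0): n0:cand/b6/[y]
after 10 — deliver 0→2: n2:foll/b6/[-]
after 11 — deliver 2→0: n0:lead/b6/[y]
after 12 — timeout(1): n1:cand/b7/[y]
after 13 — deliver 0→1: ·
after 14 — deliver 1→0: n0:foll/b7/[y]
after 15 — deliver 1→2: ·
after 16 — propose(1,'x'): ·

y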